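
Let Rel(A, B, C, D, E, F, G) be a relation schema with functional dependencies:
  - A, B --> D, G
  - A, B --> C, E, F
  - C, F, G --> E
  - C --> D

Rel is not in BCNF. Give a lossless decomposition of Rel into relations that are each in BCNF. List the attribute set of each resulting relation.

Candidate key of the original relation: {A, B}.
Within {A, B, C, D, E, F, G}: {C, F, G}⁺ ∩ {A, B, C, D, E, F, G} = {C, D, E, F, G}, not the whole set, so C, F, G --> D, E violates BCNF; decompose into {C, D, E, F, G} and {A, B, C, F, G}.
Within {C, D, E, F, G}: {C}⁺ ∩ {C, D, E, F, G} = {C, D}, not the whole set, so C --> D violates BCNF; decompose into {C, D} and {C, E, F, G}.
{C, D} has no BCNF violation.
{C, E, F, G} has no BCNF violation.
{A, B, C, F, G} has no BCNF violation.

{A, B, C, F, G}; {C, D}; {C, E, F, G}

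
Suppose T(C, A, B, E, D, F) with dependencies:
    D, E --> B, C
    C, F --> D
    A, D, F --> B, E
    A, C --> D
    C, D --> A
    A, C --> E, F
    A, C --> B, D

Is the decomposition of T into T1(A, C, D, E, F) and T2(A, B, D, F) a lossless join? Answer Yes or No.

Yes

T1 ∩ T2 = {A, D, F}; its closure under F is {A, B, C, D, E, F}.
T1 is contained in that closure, so T1 ∩ T2 --> T1 holds and the join is lossless.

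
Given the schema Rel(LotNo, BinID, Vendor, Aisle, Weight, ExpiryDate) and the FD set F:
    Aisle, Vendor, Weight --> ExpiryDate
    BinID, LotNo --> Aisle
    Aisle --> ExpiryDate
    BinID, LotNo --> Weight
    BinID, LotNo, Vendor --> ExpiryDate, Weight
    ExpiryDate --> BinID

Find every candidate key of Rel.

{Aisle, LotNo, Vendor}, {BinID, LotNo, Vendor}, {ExpiryDate, LotNo, Vendor}

Attributes never on any right-hand side: {LotNo, Vendor} — every candidate key must contain all of them.
{Aisle, LotNo, Vendor}⁺ = {Aisle, BinID, ExpiryDate, LotNo, Vendor, Weight}, which is every attribute, so {Aisle, LotNo, Vendor} is a candidate key.
{BinID, LotNo, Vendor}⁺ = {Aisle, BinID, ExpiryDate, LotNo, Vendor, Weight}, which is every attribute, so {BinID, LotNo, Vendor} is a candidate key.
{ExpiryDate, LotNo, Vendor}⁺ = {Aisle, BinID, ExpiryDate, LotNo, Vendor, Weight}, which is every attribute, so {ExpiryDate, LotNo, Vendor} is a candidate key.
Any other superkey properly contains one of these, so there are no further candidate keys.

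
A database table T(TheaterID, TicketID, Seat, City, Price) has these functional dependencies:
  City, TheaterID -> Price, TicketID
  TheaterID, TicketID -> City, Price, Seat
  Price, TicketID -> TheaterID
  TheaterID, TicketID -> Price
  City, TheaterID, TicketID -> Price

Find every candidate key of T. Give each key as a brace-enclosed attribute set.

{City, TheaterID}, {Price, TicketID}, {TheaterID, TicketID}

{City, TheaterID} is a candidate key since {City, TheaterID}⁺ = {City, Price, Seat, TheaterID, TicketID} covers every attribute.
{Price, TicketID} is a candidate key since {Price, TicketID}⁺ = {City, Price, Seat, TheaterID, TicketID} covers every attribute.
{TheaterID, TicketID} is a candidate key since {TheaterID, TicketID}⁺ = {City, Price, Seat, TheaterID, TicketID} covers every attribute.
Any other superkey properly contains one of these, so there are no further candidate keys.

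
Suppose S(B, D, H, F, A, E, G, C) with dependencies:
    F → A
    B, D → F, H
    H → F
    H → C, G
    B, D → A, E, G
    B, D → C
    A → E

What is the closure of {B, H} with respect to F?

{A, B, C, E, F, G, H}

Start with {B, H}.
H → F applies; add {F} → now {B, F, H}.
H → C, G applies; add {C, G} → now {B, C, F, G, H}.
F → A applies; add {A} → now {A, B, C, F, G, H}.
A → E applies; add {E} → now {A, B, C, E, F, G, H}.
No further FD applies.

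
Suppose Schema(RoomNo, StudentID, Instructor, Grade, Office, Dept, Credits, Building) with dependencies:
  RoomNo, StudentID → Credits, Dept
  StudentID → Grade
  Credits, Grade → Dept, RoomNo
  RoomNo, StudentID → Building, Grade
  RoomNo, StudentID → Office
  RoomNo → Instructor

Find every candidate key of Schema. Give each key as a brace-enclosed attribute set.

{Credits, StudentID}, {RoomNo, StudentID}

No FD produces {StudentID}, so it must be in every candidate key.
{Credits, StudentID}⁺ = {Building, Credits, Dept, Grade, Instructor, Office, RoomNo, StudentID}, which is every attribute, so {Credits, StudentID} is a candidate key.
{RoomNo, StudentID}⁺ = {Building, Credits, Dept, Grade, Instructor, Office, RoomNo, StudentID}, which is every attribute, so {RoomNo, StudentID} is a candidate key.
These are minimal and exhaustive — every other superkey contains one of them.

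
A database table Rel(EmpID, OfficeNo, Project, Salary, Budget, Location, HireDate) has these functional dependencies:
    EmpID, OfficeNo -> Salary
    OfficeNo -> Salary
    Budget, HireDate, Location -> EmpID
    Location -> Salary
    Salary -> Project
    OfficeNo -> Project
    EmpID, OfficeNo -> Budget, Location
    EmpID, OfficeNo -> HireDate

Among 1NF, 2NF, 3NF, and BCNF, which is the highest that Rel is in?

Candidate keys: {Budget, HireDate, Location, OfficeNo}, {EmpID, OfficeNo}. Prime attributes: {Budget, EmpID, HireDate, Location, OfficeNo}.
OfficeNo -> Salary breaks BCNF: {OfficeNo}⁺ = {OfficeNo, Project, Salary}, so {OfficeNo} is not a superkey.
Because {Salary} is non-prime and the left side of OfficeNo -> Salary is not a superkey, the relation is not in 3NF.
Since {OfficeNo} ⊂ {EmpID, OfficeNo} and {OfficeNo}⁺ ⊇ {Project, Salary} with {Project, Salary} non-prime, there is a partial dependency; 2NF fails.

1NF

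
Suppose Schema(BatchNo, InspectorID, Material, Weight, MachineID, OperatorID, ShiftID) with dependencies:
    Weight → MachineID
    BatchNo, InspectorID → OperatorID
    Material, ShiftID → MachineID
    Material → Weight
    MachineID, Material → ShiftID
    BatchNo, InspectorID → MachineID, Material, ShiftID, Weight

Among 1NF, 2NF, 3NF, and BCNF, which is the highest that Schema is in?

2NF

Candidate key: {BatchNo, InspectorID}. Prime attributes: {BatchNo, InspectorID}.
For Weight → MachineID we have {Weight}⁺ = {MachineID, Weight}; {Weight} is not a superkey, so BCNF fails.
Weight → MachineID determines the non-prime attribute {MachineID} from a non-superkey — 3NF is violated.
No proper subset of a key has a non-prime attribute in its closure, so there is no partial dependency; 2NF holds.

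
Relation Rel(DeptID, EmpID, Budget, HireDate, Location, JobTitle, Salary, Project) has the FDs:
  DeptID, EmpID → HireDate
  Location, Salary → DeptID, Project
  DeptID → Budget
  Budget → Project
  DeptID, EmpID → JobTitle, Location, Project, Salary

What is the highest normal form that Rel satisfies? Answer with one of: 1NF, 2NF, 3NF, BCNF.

1NF

Candidate keys: {DeptID, EmpID}, {EmpID, Location, Salary}. Prime attributes: {DeptID, EmpID, Location, Salary}.
Location, Salary → DeptID, Project: {Location, Salary}⁺ = {Budget, DeptID, Location, Project, Salary}, which is not all of the attributes, so the left side is not a superkey — BCNF is violated.
Location, Salary → DeptID, Project has non-prime {Project} on the right and a non-superkey on the left, so 3NF fails.
Since {DeptID} ⊂ {DeptID, EmpID} and {DeptID}⁺ ⊇ {Budget, Project} with {Budget, Project} non-prime, there is a partial dependency; 2NF fails.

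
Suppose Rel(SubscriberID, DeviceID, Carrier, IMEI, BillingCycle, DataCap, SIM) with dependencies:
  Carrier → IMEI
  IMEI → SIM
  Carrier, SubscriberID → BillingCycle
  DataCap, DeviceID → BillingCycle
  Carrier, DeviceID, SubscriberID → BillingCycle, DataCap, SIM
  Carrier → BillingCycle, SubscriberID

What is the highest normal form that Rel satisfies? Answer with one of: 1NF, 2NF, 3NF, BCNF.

Candidate key: {Carrier, DeviceID}. Prime attributes: {Carrier, DeviceID}.
For Carrier → IMEI we have {Carrier}⁺ = {BillingCycle, Carrier, IMEI, SIM, SubscriberID}; {Carrier} is not a superkey, so BCNF fails.
Because {IMEI} is non-prime and the left side of Carrier → IMEI is not a superkey, the relation is not in 3NF.
The proper key subset {Carrier} of {Carrier, DeviceID} determines non-prime {BillingCycle, IMEI, SIM, SubscriberID}, so the relation is not even in 2NF.

1NF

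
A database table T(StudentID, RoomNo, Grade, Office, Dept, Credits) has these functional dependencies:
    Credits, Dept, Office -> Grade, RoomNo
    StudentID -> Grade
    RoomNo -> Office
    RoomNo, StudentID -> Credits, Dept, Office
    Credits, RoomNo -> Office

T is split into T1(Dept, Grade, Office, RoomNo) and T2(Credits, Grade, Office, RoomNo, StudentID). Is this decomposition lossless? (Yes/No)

The shared attributes are {Grade, Office, RoomNo} and {Grade, Office, RoomNo}⁺ = {Grade, Office, RoomNo}.
The closure covers neither T1 nor T2 entirely; the join is not lossless.

No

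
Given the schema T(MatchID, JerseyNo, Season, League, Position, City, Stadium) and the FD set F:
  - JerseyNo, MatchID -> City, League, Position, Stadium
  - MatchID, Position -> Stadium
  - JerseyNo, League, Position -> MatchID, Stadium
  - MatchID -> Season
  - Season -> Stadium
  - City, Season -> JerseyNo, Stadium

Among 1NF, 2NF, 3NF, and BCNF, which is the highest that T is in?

1NF

Candidate keys: {City, League, Position, Season}, {City, MatchID}, {JerseyNo, League, Position}, {JerseyNo, MatchID}. Prime attributes: {City, JerseyNo, League, MatchID, Position, Season}.
For MatchID, Position -> Stadium we have {MatchID, Position}⁺ = {MatchID, Position, Season, Stadium}; {MatchID, Position} is not a superkey, so BCNF fails.
Because {Stadium} is non-prime and the left side of MatchID, Position -> Stadium is not a superkey, the relation is not in 3NF.
The proper key subset {MatchID} of {City, MatchID} determines non-prime {Stadium}, so the relation is not even in 2NF.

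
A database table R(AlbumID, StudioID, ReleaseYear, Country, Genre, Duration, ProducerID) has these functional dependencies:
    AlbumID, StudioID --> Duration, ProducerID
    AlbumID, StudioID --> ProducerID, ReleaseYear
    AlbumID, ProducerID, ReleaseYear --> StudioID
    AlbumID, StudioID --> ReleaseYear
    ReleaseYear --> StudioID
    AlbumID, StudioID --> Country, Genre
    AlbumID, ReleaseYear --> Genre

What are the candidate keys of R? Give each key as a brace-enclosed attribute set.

Attributes never on any right-hand side: {AlbumID} — every candidate key must contain it.
{AlbumID, ReleaseYear}⁺ = {AlbumID, Country, Duration, Genre, ProducerID, ReleaseYear, StudioID}, which is every attribute, so {AlbumID, ReleaseYear} is a candidate key.
{AlbumID, StudioID}⁺ = {AlbumID, Country, Duration, Genre, ProducerID, ReleaseYear, StudioID}, which is every attribute, so {AlbumID, StudioID} is a candidate key.
Any other superkey properly contains one of these, so there are no further candidate keys.

{AlbumID, ReleaseYear}, {AlbumID, StudioID}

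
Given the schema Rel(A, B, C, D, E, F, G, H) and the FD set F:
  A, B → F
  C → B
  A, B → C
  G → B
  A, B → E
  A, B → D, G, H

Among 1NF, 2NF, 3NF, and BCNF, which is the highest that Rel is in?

Candidate keys: {A, B}, {A, C}, {A, G}. Prime attributes: {A, B, C, G}.
For C → B we have {C}⁺ = {B, C}; {C} is not a superkey, so BCNF fails.
Since {B} ⊆ prime attributes and every other non-superkey FD also has a prime right side, the schema is in 3NF.

3NF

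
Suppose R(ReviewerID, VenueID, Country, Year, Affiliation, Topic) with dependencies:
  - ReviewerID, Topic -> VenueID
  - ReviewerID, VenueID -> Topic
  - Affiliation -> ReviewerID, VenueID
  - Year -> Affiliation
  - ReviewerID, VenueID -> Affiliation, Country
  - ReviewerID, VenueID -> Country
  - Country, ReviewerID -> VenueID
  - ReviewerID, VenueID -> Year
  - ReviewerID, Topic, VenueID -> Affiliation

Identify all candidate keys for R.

{Affiliation}, {Country, ReviewerID}, {ReviewerID, Topic}, {ReviewerID, VenueID}, {Year}

{Affiliation}⁺ = {Affiliation, Country, ReviewerID, Topic, VenueID, Year}, which is every attribute, so {Affiliation} is a candidate key.
{Year}⁺ = {Affiliation, Country, ReviewerID, Topic, VenueID, Year}, which is every attribute, so {Year} is a candidate key.
{Country, ReviewerID}⁺ = {Affiliation, Country, ReviewerID, Topic, VenueID, Year}, which is every attribute, so {Country, ReviewerID} is a candidate key.
{ReviewerID, Topic}⁺ = {Affiliation, Country, ReviewerID, Topic, VenueID, Year}, which is every attribute, so {ReviewerID, Topic} is a candidate key.
{ReviewerID, VenueID}⁺ = {Affiliation, Country, ReviewerID, Topic, VenueID, Year}, which is every attribute, so {ReviewerID, VenueID} is a candidate key.
These are minimal and exhaustive — every other superkey contains one of them.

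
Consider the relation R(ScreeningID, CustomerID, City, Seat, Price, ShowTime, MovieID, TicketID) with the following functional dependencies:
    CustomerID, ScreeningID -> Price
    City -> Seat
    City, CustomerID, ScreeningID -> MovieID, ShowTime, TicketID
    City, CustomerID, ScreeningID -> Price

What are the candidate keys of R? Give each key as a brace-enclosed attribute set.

No FD produces {City, CustomerID, ScreeningID}, so they must be in every candidate key.
{City, CustomerID, ScreeningID}⁺ = {City, CustomerID, MovieID, Price, ScreeningID, Seat, ShowTime, TicketID} — all of the relation — so {City, CustomerID, ScreeningID} is a candidate key.
No other minimal set has full closure, so this is the only candidate key.

{City, CustomerID, ScreeningID}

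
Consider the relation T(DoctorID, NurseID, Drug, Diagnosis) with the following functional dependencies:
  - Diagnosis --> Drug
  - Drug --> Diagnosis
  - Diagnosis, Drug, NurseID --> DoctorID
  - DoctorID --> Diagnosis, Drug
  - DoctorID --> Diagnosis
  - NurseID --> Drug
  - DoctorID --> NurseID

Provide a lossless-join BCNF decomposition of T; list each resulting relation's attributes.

{Diagnosis, DoctorID, NurseID}; {Diagnosis, Drug}

Candidate keys of the original relation: {DoctorID}, {NurseID}.
{Diagnosis, DoctorID, Drug, NurseID}: {Diagnosis} determines {Diagnosis, Drug} here but is not a superkey — split on Diagnosis --> Drug, giving {Diagnosis, Drug} and {Diagnosis, DoctorID, NurseID}.
{Diagnosis, Drug} is in BCNF.
{Diagnosis, DoctorID, NurseID} is in BCNF.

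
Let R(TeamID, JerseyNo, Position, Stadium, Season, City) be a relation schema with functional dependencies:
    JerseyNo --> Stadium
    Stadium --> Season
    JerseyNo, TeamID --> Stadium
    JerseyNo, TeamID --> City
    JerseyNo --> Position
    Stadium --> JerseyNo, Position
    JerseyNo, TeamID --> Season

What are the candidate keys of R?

Attributes never on any right-hand side: {TeamID} — every candidate key must contain it.
{JerseyNo, TeamID} is a candidate key since {JerseyNo, TeamID}⁺ = {City, JerseyNo, Position, Season, Stadium, TeamID} covers every attribute.
{Stadium, TeamID} is a candidate key since {Stadium, TeamID}⁺ = {City, JerseyNo, Position, Season, Stadium, TeamID} covers every attribute.
These are minimal and exhaustive — every other superkey contains one of them.

{JerseyNo, TeamID}, {Stadium, TeamID}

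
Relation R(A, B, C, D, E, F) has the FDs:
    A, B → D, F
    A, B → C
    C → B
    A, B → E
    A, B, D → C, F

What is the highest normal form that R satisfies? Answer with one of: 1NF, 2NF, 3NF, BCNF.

Candidate keys: {A, B}, {A, C}. Prime attributes: {A, B, C}.
C → B: {C}⁺ = {B, C}, which is not all of the attributes, so the left side is not a superkey — BCNF is violated.
Since {B} ⊆ prime attributes and every other non-superkey FD also has a prime right side, the schema is in 3NF.

3NF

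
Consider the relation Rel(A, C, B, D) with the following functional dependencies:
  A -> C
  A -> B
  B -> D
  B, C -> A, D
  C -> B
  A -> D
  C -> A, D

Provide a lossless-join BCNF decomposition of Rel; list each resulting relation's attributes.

Candidate keys of the original relation: {A}, {C}.
Within {A, B, C, D}: {B}⁺ ∩ {A, B, C, D} = {B, D}, not the whole set, so B -> D violates BCNF; decompose into {B, D} and {A, B, C}.
{B, D}: every determinant is a superkey — BCNF.
{A, B, C}: every determinant is a superkey — BCNF.

{A, B, C}; {B, D}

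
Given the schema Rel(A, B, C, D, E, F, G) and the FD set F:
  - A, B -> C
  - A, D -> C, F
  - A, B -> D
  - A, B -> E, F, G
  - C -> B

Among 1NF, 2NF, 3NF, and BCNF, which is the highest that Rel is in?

3NF

Candidate keys: {A, B}, {A, C}, {A, D}. Prime attributes: {A, B, C, D}.
For C -> B we have {C}⁺ = {B, C}; {C} is not a superkey, so BCNF fails.
Since {B} ⊆ prime attributes and every other non-superkey FD also has a prime right side, the schema is in 3NF.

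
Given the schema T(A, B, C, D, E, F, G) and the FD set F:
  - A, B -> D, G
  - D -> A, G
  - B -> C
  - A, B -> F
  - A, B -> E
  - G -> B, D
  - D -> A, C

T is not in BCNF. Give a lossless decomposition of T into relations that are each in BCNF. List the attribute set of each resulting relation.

{A, B, D, E, F, G}; {B, C}

Candidate keys of the original relation: {A, B}, {D}, {G}.
{A, B, C, D, E, F, G}: {B} determines {B, C} here but is not a superkey — split on B -> C, giving {B, C} and {A, B, D, E, F, G}.
{B, C} is in BCNF.
{A, B, D, E, F, G} is in BCNF.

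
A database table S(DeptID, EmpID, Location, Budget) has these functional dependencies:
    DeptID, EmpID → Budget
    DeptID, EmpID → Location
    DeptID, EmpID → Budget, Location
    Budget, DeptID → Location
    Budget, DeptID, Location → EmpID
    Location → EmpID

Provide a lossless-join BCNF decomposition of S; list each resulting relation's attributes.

{Budget, DeptID, Location}; {EmpID, Location}

Candidate keys of the original relation: {Budget, DeptID}, {DeptID, EmpID}, {DeptID, Location}.
Within {Budget, DeptID, EmpID, Location}: {Location}⁺ ∩ {Budget, DeptID, EmpID, Location} = {EmpID, Location}, not the whole set, so Location → EmpID violates BCNF; decompose into {EmpID, Location} and {Budget, DeptID, Location}.
{EmpID, Location} is in BCNF.
{Budget, DeptID, Location} is in BCNF.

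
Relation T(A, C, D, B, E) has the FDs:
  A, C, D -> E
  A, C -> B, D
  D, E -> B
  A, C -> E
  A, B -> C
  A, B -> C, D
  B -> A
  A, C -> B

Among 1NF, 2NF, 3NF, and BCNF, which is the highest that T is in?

Candidate keys: {A, C}, {B}, {D, E}. Prime attributes: {A, B, C, D, E}.
Every FD has a superkey on the left, so the relation is in BCNF.

BCNF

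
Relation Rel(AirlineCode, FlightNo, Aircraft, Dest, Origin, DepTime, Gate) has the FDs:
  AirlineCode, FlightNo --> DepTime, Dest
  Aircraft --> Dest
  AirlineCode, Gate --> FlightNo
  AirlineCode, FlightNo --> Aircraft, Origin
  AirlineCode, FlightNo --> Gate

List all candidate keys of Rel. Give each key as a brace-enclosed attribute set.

Attributes never on any right-hand side: {AirlineCode} — every candidate key must contain it.
{AirlineCode, FlightNo}⁺ = {Aircraft, AirlineCode, DepTime, Dest, FlightNo, Gate, Origin}, which is every attribute, so {AirlineCode, FlightNo} is a candidate key.
{AirlineCode, Gate}⁺ = {Aircraft, AirlineCode, DepTime, Dest, FlightNo, Gate, Origin}, which is every attribute, so {AirlineCode, Gate} is a candidate key.
No proper subset of any of these is a key, and no other minimal superkey exists.

{AirlineCode, FlightNo}, {AirlineCode, Gate}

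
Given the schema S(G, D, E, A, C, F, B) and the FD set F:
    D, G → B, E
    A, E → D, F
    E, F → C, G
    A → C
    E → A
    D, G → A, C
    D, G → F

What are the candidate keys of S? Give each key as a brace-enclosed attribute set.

{D, G}, {E}

{E} is a candidate key since {E}⁺ = {A, B, C, D, E, F, G} covers every attribute.
{D, G} is a candidate key since {D, G}⁺ = {A, B, C, D, E, F, G} covers every attribute.
These are minimal and exhaustive — every other superkey contains one of them.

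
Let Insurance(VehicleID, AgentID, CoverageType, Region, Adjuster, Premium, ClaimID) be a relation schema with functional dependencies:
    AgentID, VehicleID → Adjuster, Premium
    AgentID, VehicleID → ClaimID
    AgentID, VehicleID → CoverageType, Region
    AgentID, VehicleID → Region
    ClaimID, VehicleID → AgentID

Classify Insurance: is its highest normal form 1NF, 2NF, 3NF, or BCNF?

BCNF

Candidate keys: {AgentID, VehicleID}, {ClaimID, VehicleID}. Prime attributes: {AgentID, ClaimID, VehicleID}.
Each dependency's left side is a superkey — BCNF holds.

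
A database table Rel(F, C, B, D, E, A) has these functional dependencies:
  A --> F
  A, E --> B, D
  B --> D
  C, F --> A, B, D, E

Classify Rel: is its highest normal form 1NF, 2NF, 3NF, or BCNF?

2NF

Candidate keys: {A, C}, {C, F}. Prime attributes: {A, C, F}.
A --> F breaks BCNF: {A}⁺ = {A, F}, so {A} is not a superkey.
Because {B, D} are non-prime and the left side of A, E --> B, D is not a superkey, the relation is not in 3NF.
No non-prime attribute depends on a proper subset of any candidate key, so 2NF holds.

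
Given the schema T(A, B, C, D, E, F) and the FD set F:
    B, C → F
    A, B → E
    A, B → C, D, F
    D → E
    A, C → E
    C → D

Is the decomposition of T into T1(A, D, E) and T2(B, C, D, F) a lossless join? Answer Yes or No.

No

Common attributes: {D}; their closure is {D, E}.
Neither T1 nor T2 is contained in that closure, so the decomposition is lossy.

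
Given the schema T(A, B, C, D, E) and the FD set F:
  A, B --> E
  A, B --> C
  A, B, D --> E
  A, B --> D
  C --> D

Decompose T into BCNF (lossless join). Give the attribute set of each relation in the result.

Candidate key of the original relation: {A, B}.
{A, B, C, D, E}: {C} determines {C, D} here but is not a superkey — split on C --> D, giving {C, D} and {A, B, C, E}.
{C, D} has no BCNF violation.
{A, B, C, E} has no BCNF violation.

{A, B, C, E}; {C, D}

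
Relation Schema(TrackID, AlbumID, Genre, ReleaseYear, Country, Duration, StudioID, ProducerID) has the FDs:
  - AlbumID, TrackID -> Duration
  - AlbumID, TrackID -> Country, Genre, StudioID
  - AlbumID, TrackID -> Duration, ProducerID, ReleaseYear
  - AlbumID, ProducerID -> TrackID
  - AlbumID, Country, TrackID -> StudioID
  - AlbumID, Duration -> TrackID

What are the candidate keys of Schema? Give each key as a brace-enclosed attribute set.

{AlbumID, Duration}, {AlbumID, ProducerID}, {AlbumID, TrackID}

{AlbumID} never appears on the right of any FD, so every key must include it.
{AlbumID, Duration} is a candidate key since {AlbumID, Duration}⁺ = {AlbumID, Country, Duration, Genre, ProducerID, ReleaseYear, StudioID, TrackID} covers every attribute.
{AlbumID, ProducerID} is a candidate key since {AlbumID, ProducerID}⁺ = {AlbumID, Country, Duration, Genre, ProducerID, ReleaseYear, StudioID, TrackID} covers every attribute.
{AlbumID, TrackID} is a candidate key since {AlbumID, TrackID}⁺ = {AlbumID, Country, Duration, Genre, ProducerID, ReleaseYear, StudioID, TrackID} covers every attribute.
Any other superkey properly contains one of these, so there are no further candidate keys.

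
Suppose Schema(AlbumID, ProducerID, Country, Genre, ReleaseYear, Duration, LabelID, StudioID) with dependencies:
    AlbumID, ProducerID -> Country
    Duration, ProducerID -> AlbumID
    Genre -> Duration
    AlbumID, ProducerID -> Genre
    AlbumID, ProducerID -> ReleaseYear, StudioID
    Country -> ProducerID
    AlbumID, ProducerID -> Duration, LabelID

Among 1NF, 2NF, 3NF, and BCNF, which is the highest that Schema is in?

3NF

Candidate keys: {AlbumID, Country}, {AlbumID, ProducerID}, {Country, Duration}, {Country, Genre}, {Duration, ProducerID}, {Genre, ProducerID}. Prime attributes: {AlbumID, Country, Duration, Genre, ProducerID}.
Genre -> Duration: {Genre}⁺ = {Duration, Genre}, which is not all of the attributes, so the left side is not a superkey — BCNF is violated.
Its right-hand attributes {Duration} are all prime, as are those of every other non-superkey FD — the relation is in 3NF.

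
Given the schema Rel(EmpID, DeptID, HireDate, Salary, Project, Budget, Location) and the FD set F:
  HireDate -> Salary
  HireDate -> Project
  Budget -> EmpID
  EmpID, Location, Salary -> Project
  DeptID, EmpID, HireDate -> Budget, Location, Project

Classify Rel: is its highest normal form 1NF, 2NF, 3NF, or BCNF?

1NF

Candidate keys: {Budget, DeptID, HireDate}, {DeptID, EmpID, HireDate}. Prime attributes: {Budget, DeptID, EmpID, HireDate}.
HireDate -> Salary breaks BCNF: {HireDate}⁺ = {HireDate, Project, Salary}, so {HireDate} is not a superkey.
Because {Salary} is non-prime and the left side of HireDate -> Salary is not a superkey, the relation is not in 3NF.
Since {HireDate} ⊂ {Budget, DeptID, HireDate} and {HireDate}⁺ ⊇ {Project, Salary} with {Project, Salary} non-prime, there is a partial dependency; 2NF fails.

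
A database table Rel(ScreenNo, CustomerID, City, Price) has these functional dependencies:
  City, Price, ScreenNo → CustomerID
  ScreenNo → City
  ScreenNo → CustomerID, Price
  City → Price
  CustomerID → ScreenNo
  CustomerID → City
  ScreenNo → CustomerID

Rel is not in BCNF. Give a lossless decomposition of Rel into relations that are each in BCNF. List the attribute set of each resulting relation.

Candidate keys of the original relation: {CustomerID}, {ScreenNo}.
Within {City, CustomerID, Price, ScreenNo}: {City}⁺ ∩ {City, CustomerID, Price, ScreenNo} = {City, Price}, not the whole set, so City → Price violates BCNF; decompose into {City, Price} and {City, CustomerID, ScreenNo}.
{City, Price} has no BCNF violation.
{City, CustomerID, ScreenNo} has no BCNF violation.

{City, CustomerID, ScreenNo}; {City, Price}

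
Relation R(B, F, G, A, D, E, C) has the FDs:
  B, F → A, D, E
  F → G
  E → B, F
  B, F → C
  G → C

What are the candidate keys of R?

{E}⁺ = {A, B, C, D, E, F, G}, which is every attribute, so {E} is a candidate key.
{B, F}⁺ = {A, B, C, D, E, F, G}, which is every attribute, so {B, F} is a candidate key.
Any other superkey properly contains one of these, so there are no further candidate keys.

{B, F}, {E}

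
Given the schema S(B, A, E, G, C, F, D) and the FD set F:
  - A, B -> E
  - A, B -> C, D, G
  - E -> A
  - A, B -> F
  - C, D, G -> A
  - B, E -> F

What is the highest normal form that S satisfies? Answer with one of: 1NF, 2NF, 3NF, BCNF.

3NF

Candidate keys: {A, B}, {B, C, D, G}, {B, E}. Prime attributes: {A, B, C, D, E, G}.
For E -> A we have {E}⁺ = {A, E}; {E} is not a superkey, so BCNF fails.
Since {A} ⊆ prime attributes and every other non-superkey FD also has a prime right side, the schema is in 3NF.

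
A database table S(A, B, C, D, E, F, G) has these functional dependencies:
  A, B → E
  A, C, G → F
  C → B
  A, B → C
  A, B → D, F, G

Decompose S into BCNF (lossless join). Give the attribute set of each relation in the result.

{A, C, D, E, F, G}; {B, C}

Candidate keys of the original relation: {A, B}, {A, C}.
{A, B, C, D, E, F, G}: {C} determines {B, C} here but is not a superkey — split on C → B, giving {B, C} and {A, C, D, E, F, G}.
{B, C} is in BCNF.
{A, C, D, E, F, G} is in BCNF.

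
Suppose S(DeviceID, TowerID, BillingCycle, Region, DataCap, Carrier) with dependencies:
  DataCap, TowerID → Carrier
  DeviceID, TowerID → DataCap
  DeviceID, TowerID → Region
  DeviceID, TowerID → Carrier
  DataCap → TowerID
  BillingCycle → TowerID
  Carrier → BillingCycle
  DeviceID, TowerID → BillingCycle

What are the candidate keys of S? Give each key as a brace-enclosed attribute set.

{DeviceID} never appears on the right of any FD, so every key must include it.
{BillingCycle, DeviceID}⁺ = {BillingCycle, Carrier, DataCap, DeviceID, Region, TowerID}, which is every attribute, so {BillingCycle, DeviceID} is a candidate key.
{Carrier, DeviceID}⁺ = {BillingCycle, Carrier, DataCap, DeviceID, Region, TowerID}, which is every attribute, so {Carrier, DeviceID} is a candidate key.
{DataCap, DeviceID}⁺ = {BillingCycle, Carrier, DataCap, DeviceID, Region, TowerID}, which is every attribute, so {DataCap, DeviceID} is a candidate key.
{DeviceID, TowerID}⁺ = {BillingCycle, Carrier, DataCap, DeviceID, Region, TowerID}, which is every attribute, so {DeviceID, TowerID} is a candidate key.
No proper subset of any of these is a key, and no other minimal superkey exists.

{BillingCycle, DeviceID}, {Carrier, DeviceID}, {DataCap, DeviceID}, {DeviceID, TowerID}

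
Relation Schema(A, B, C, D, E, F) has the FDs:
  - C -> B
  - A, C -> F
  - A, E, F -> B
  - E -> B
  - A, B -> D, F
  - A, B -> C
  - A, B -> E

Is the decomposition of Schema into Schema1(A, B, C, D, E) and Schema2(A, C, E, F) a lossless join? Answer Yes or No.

Yes

The shared attributes are {A, C, E} and {A, C, E}⁺ = {A, B, C, D, E, F}.
Schema1 is contained in that closure, so Schema1 ∩ Schema2 -> Schema1 holds and the join is lossless.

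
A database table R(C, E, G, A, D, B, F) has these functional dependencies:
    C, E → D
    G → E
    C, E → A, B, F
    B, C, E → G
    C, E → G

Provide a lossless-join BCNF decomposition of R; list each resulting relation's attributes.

Candidate keys of the original relation: {C, E}, {C, G}.
In {A, B, C, D, E, F, G}, {G} is not a superkey ({G}⁺ restricted to this set is {E, G}), so split on G → E into {E, G} and {A, B, C, D, F, G}.
{E, G}: every determinant is a superkey — BCNF.
{A, B, C, D, F, G}: every determinant is a superkey — BCNF.

{A, B, C, D, F, G}; {E, G}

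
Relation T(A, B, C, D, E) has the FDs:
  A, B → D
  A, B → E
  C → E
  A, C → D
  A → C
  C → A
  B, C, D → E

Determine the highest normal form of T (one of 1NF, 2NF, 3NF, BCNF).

1NF

Candidate keys: {A, B}, {B, C}. Prime attributes: {A, B, C}.
C → E breaks BCNF: {C}⁺ = {A, C, D, E}, so {C} is not a superkey.
C → E has non-prime {E} on the right and a non-superkey on the left, so 3NF fails.
{A} is a proper subset of the key {A, B}, and {A}⁺ contains the non-prime attributes {D, E} — a partial dependency, so 2NF is violated.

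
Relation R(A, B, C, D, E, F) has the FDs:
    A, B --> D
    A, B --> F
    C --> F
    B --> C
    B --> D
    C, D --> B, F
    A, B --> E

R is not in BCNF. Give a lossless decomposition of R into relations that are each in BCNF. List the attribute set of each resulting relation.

Candidate keys of the original relation: {A, B}, {A, C, D}.
Within {A, B, C, D, E, F}: {C}⁺ ∩ {A, B, C, D, E, F} = {C, F}, not the whole set, so C --> F violates BCNF; decompose into {C, F} and {A, B, C, D, E}.
{C, F} has no BCNF violation.
Within {A, B, C, D, E}: {B}⁺ ∩ {A, B, C, D, E} = {B, C, D}, not the whole set, so B --> C, D violates BCNF; decompose into {B, C, D} and {A, B, E}.
{B, C, D} has no BCNF violation.
{A, B, E} has no BCNF violation.

{A, B, E}; {B, C, D}; {C, F}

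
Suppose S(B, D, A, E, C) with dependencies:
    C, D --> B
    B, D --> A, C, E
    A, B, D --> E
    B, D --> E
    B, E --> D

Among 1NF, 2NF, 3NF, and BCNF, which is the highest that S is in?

BCNF

Candidate keys: {B, D}, {B, E}, {C, D}. Prime attributes: {B, C, D, E}.
Every FD has a superkey on the left, so the relation is in BCNF.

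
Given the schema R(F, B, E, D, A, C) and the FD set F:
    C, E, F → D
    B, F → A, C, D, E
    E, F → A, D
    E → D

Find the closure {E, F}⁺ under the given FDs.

{A, D, E, F}

Start with {E, F}.
E, F → A, D applies; add {A, D} → now {A, D, E, F}.
No further FD applies.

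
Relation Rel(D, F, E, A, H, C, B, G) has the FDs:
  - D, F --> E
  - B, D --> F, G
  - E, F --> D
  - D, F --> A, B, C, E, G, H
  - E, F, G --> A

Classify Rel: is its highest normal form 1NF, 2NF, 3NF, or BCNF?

Candidate keys: {B, D}, {D, F}, {E, F}. Prime attributes: {B, D, E, F}.
The left-hand side of every FD is a superkey, so BCNF is satisfied.

BCNF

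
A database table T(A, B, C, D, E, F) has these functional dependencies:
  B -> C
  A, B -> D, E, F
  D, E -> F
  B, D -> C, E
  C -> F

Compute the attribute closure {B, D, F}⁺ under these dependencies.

Start with {B, D, F}.
B -> C applies; add {C} → now {B, C, D, F}.
B, D -> C, E applies; add {E} → now {B, C, D, E, F}.
No further FD applies.

{B, C, D, E, F}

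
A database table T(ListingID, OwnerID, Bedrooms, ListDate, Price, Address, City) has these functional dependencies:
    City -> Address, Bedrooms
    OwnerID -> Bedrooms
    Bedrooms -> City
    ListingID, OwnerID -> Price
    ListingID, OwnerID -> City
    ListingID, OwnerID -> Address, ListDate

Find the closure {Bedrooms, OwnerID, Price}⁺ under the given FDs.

Start with {Bedrooms, OwnerID, Price}.
Bedrooms -> City applies; add {City} → now {Bedrooms, City, OwnerID, Price}.
City -> Address, Bedrooms applies; add {Address} → now {Address, Bedrooms, City, OwnerID, Price}.
No further FD applies.

{Address, Bedrooms, City, OwnerID, Price}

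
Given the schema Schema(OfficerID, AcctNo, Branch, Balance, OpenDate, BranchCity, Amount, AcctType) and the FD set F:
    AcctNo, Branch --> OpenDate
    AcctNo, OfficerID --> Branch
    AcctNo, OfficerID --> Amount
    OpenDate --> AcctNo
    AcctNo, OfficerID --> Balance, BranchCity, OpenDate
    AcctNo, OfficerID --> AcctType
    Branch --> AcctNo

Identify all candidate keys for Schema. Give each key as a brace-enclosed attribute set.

{OfficerID} never appears on the right of any FD, so every key must include it.
{AcctNo, OfficerID} is a candidate key since {AcctNo, OfficerID}⁺ = {AcctNo, AcctType, Amount, Balance, Branch, BranchCity, OfficerID, OpenDate} covers every attribute.
{Branch, OfficerID} is a candidate key since {Branch, OfficerID}⁺ = {AcctNo, AcctType, Amount, Balance, Branch, BranchCity, OfficerID, OpenDate} covers every attribute.
{OfficerID, OpenDate} is a candidate key since {OfficerID, OpenDate}⁺ = {AcctNo, AcctType, Amount, Balance, Branch, BranchCity, OfficerID, OpenDate} covers every attribute.
Any other superkey properly contains one of these, so there are no further candidate keys.

{AcctNo, OfficerID}, {Branch, OfficerID}, {OfficerID, OpenDate}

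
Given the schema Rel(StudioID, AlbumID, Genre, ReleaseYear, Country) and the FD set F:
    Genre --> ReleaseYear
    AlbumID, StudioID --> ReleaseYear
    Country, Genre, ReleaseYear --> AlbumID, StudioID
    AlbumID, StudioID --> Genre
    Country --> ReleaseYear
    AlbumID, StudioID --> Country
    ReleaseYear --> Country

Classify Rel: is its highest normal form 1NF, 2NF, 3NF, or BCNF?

Candidate keys: {AlbumID, StudioID}, {Genre}. Prime attributes: {AlbumID, Genre, StudioID}.
Country --> ReleaseYear: {Country}⁺ = {Country, ReleaseYear}, which is not all of the attributes, so the left side is not a superkey — BCNF is violated.
Country --> ReleaseYear determines the non-prime attribute {ReleaseYear} from a non-superkey — 3NF is violated.
No proper subset of a key has a non-prime attribute in its closure, so there is no partial dependency; 2NF holds.

2NF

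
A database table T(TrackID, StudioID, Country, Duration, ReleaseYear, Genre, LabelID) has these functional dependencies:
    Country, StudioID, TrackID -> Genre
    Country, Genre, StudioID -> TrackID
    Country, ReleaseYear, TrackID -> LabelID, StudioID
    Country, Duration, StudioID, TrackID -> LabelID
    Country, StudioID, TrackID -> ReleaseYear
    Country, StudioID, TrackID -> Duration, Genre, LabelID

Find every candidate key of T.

{Country} never appears on the right of any FD, so every key must include it.
{Country, Genre, StudioID}⁺ = {Country, Duration, Genre, LabelID, ReleaseYear, StudioID, TrackID} — all of the relation — so {Country, Genre, StudioID} is a candidate key.
{Country, ReleaseYear, TrackID}⁺ = {Country, Duration, Genre, LabelID, ReleaseYear, StudioID, TrackID} — all of the relation — so {Country, ReleaseYear, TrackID} is a candidate key.
{Country, StudioID, TrackID}⁺ = {Country, Duration, Genre, LabelID, ReleaseYear, StudioID, TrackID} — all of the relation — so {Country, StudioID, TrackID} is a candidate key.
These are minimal and exhaustive — every other superkey contains one of them.

{Country, Genre, StudioID}, {Country, ReleaseYear, TrackID}, {Country, StudioID, TrackID}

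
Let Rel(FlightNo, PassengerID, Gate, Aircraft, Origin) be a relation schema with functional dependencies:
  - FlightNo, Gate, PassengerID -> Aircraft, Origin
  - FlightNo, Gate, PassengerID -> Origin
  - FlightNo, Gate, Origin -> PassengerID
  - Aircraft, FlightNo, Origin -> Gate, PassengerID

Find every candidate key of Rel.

{Aircraft, FlightNo, Origin}, {FlightNo, Gate, Origin}, {FlightNo, Gate, PassengerID}

Attributes never on any right-hand side: {FlightNo} — every candidate key must contain it.
{Aircraft, FlightNo, Origin} is a candidate key since {Aircraft, FlightNo, Origin}⁺ = {Aircraft, FlightNo, Gate, Origin, PassengerID} covers every attribute.
{FlightNo, Gate, Origin} is a candidate key since {FlightNo, Gate, Origin}⁺ = {Aircraft, FlightNo, Gate, Origin, PassengerID} covers every attribute.
{FlightNo, Gate, PassengerID} is a candidate key since {FlightNo, Gate, PassengerID}⁺ = {Aircraft, FlightNo, Gate, Origin, PassengerID} covers every attribute.
No proper subset of any of these is a key, and no other minimal superkey exists.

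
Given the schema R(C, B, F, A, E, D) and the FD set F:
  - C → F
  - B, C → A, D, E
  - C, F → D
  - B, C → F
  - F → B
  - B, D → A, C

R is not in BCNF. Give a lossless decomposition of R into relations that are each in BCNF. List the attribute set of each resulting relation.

{A, C, D, E, F}; {B, F}

Candidate keys of the original relation: {B, D}, {C}, {D, F}.
Within {A, B, C, D, E, F}: {F}⁺ ∩ {A, B, C, D, E, F} = {B, F}, not the whole set, so F → B violates BCNF; decompose into {B, F} and {A, C, D, E, F}.
{B, F} is in BCNF.
{A, C, D, E, F} is in BCNF.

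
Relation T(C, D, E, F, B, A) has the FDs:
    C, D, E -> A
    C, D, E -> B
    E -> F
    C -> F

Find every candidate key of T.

No FD produces {C, D, E}, so they must be in every candidate key.
{C, D, E}⁺ = {A, B, C, D, E, F} — all of the relation — so {C, D, E} is a candidate key.
Every other attribute set either contains this one or has a smaller closure.

{C, D, E}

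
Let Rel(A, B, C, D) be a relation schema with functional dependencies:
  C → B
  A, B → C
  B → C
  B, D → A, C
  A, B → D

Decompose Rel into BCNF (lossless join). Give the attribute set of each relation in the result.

Candidate keys of the original relation: {A, B}, {A, C}, {B, D}, {C, D}.
Within {A, B, C, D}: {C}⁺ ∩ {A, B, C, D} = {B, C}, not the whole set, so C → B violates BCNF; decompose into {B, C} and {A, C, D}.
{B, C} is in BCNF.
{A, C, D} is in BCNF.

{A, C, D}; {B, C}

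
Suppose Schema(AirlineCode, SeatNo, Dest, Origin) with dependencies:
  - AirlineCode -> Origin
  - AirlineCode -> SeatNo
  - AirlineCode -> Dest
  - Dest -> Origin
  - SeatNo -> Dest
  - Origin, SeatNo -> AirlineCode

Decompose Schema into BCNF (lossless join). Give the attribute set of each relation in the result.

{AirlineCode, Dest, SeatNo}; {Dest, Origin}

Candidate keys of the original relation: {AirlineCode}, {SeatNo}.
Within {AirlineCode, Dest, Origin, SeatNo}: {Dest}⁺ ∩ {AirlineCode, Dest, Origin, SeatNo} = {Dest, Origin}, not the whole set, so Dest -> Origin violates BCNF; decompose into {Dest, Origin} and {AirlineCode, Dest, SeatNo}.
{Dest, Origin} has no BCNF violation.
{AirlineCode, Dest, SeatNo} has no BCNF violation.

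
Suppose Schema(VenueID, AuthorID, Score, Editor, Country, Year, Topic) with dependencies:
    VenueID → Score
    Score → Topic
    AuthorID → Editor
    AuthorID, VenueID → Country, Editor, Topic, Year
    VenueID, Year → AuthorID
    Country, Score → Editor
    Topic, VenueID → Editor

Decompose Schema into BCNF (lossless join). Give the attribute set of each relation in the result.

Candidate keys of the original relation: {AuthorID, VenueID}, {VenueID, Year}.
{AuthorID, Country, Editor, Score, Topic, VenueID, Year}: {VenueID} determines {Editor, Score, Topic, VenueID} here but is not a superkey — split on VenueID → Editor, Score, Topic, giving {Editor, Score, Topic, VenueID} and {AuthorID, Country, VenueID, Year}.
{Editor, Score, Topic, VenueID}: {Score} determines {Score, Topic} here but is not a superkey — split on Score → Topic, giving {Score, Topic} and {Editor, Score, VenueID}.
{Score, Topic} has no BCNF violation.
{Editor, Score, VenueID} has no BCNF violation.
{AuthorID, Country, VenueID, Year} has no BCNF violation.

{AuthorID, Country, VenueID, Year}; {Editor, Score, VenueID}; {Score, Topic}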